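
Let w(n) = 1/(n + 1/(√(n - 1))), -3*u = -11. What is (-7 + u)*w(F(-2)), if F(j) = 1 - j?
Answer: -20/17 + 10*√2/51 ≈ -0.89917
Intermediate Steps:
u = 11/3 (u = -⅓*(-11) = 11/3 ≈ 3.6667)
w(n) = 1/(n + (-1 + n)^(-½)) (w(n) = 1/(n + 1/(√(-1 + n))) = 1/(n + (-1 + n)^(-½)))
(-7 + u)*w(F(-2)) = (-7 + 11/3)*(√(-1 + (1 - 1*(-2)))/(1 + (1 - 1*(-2))*√(-1 + (1 - 1*(-2))))) = -10*√(-1 + (1 + 2))/(3*(1 + (1 + 2)*√(-1 + (1 + 2)))) = -10*√(-1 + 3)/(3*(1 + 3*√(-1 + 3))) = -10*√2/(3*(1 + 3*√2))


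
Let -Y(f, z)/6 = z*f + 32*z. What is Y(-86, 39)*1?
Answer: 12636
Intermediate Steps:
Y(f, z) = -192*z - 6*f*z (Y(f, z) = -6*(z*f + 32*z) = -6*(f*z + 32*z) = -6*(32*z + f*z) = -192*z - 6*f*z)
Y(-86, 39)*1 = -6*39*(32 - 86)*1 = -6*39*(-54)*1 = 12636*1 = 12636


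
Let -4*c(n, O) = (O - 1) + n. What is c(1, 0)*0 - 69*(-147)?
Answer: 10143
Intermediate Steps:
c(n, O) = ¼ - O/4 - n/4 (c(n, O) = -((O - 1) + n)/4 = -((-1 + O) + n)/4 = -(-1 + O + n)/4 = ¼ - O/4 - n/4)
c(1, 0)*0 - 69*(-147) = (¼ - ¼*0 - ¼*1)*0 - 69*(-147) = (¼ + 0 - ¼)*0 + 10143 = 0*0 + 10143 = 0 + 10143 = 10143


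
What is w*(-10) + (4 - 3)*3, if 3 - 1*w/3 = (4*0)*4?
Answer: -87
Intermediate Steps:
w = 9 (w = 9 - 3*4*0*4 = 9 - 0*4 = 9 - 3*0 = 9 + 0 = 9)
w*(-10) + (4 - 3)*3 = 9*(-10) + (4 - 3)*3 = -90 + 1*3 = -90 + 3 = -87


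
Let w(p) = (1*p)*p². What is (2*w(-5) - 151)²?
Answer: 160801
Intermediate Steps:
w(p) = p³ (w(p) = p*p² = p³)
(2*w(-5) - 151)² = (2*(-5)³ - 151)² = (2*(-125) - 151)² = (-250 - 151)² = (-401)² = 160801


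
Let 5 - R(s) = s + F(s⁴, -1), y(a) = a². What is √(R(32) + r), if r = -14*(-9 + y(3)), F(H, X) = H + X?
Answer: I*√1048602 ≈ 1024.0*I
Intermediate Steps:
R(s) = 6 - s - s⁴ (R(s) = 5 - (s + (s⁴ - 1)) = 5 - (s + (-1 + s⁴)) = 5 - (-1 + s + s⁴) = 5 + (1 - s - s⁴) = 6 - s - s⁴)
r = 0 (r = -14*(-9 + 3²) = -14*(-9 + 9) = -14*0 = 0)
√(R(32) + r) = √((6 - 1*32 - 1*32⁴) + 0) = √((6 - 32 - 1*1048576) + 0) = √((6 - 32 - 1048576) + 0) = √(-1048602 + 0) = √(-1048602) = I*√1048602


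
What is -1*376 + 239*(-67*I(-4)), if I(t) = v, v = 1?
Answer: -16389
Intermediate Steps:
I(t) = 1
-1*376 + 239*(-67*I(-4)) = -1*376 + 239*(-67*1) = -376 + 239*(-67) = -376 - 16013 = -16389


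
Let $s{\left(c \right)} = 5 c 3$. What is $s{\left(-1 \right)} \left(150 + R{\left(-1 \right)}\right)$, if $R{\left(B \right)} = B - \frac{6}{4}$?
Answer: $- \frac{4425}{2} \approx -2212.5$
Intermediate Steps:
$s{\left(c \right)} = 15 c$
$R{\left(B \right)} = - \frac{3}{2} + B$ ($R{\left(B \right)} = B - 6 \cdot \frac{1}{4} = B - \frac{3}{2} = - \frac{3}{2} + B$)
$s{\left(-1 \right)} \left(150 + R{\left(-1 \right)}\right) = 15 \left(-1\right) \left(150 - \frac{5}{2}\right) = - 15 \left(150 - \frac{5}{2}\right) = \left(-15\right) \frac{295}{2} = - \frac{4425}{2}$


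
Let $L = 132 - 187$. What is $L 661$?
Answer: $-36355$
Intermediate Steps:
$L = -55$ ($L = 132 - 187 = -55$)
$L 661 = \left(-55\right) 661 = -36355$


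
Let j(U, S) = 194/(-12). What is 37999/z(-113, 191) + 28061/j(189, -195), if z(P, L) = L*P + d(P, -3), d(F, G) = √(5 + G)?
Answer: -78508794135091/45185111039 - 37999*√2/465825887 ≈ -1737.5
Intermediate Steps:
j(U, S) = -97/6 (j(U, S) = 194*(-1/12) = -97/6)
z(P, L) = √2 + L*P (z(P, L) = L*P + √(5 - 3) = L*P + √2 = √2 + L*P)
37999/z(-113, 191) + 28061/j(189, -195) = 37999/(√2 + 191*(-113)) + 28061/(-97/6) = 37999/(√2 - 21583) + 28061*(-6/97) = 37999/(-21583 + √2) - 168366/97 = -168366/97 + 37999/(-21583 + √2)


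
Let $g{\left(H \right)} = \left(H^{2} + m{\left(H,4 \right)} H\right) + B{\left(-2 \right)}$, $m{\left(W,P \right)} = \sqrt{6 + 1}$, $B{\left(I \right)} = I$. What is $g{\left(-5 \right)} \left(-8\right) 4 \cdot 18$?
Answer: $-13248 + 2880 \sqrt{7} \approx -5628.2$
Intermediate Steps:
$m{\left(W,P \right)} = \sqrt{7}$
$g{\left(H \right)} = -2 + H^{2} + H \sqrt{7}$ ($g{\left(H \right)} = \left(H^{2} + \sqrt{7} H\right) - 2 = \left(H^{2} + H \sqrt{7}\right) - 2 = -2 + H^{2} + H \sqrt{7}$)
$g{\left(-5 \right)} \left(-8\right) 4 \cdot 18 = \left(-2 + \left(-5\right)^{2} - 5 \sqrt{7}\right) \left(-8\right) 4 \cdot 18 = \left(-2 + 25 - 5 \sqrt{7}\right) \left(-8\right) 4 \cdot 18 = \left(23 - 5 \sqrt{7}\right) \left(-8\right) 4 \cdot 18 = \left(-184 + 40 \sqrt{7}\right) 4 \cdot 18 = \left(-736 + 160 \sqrt{7}\right) 18 = -13248 + 2880 \sqrt{7}$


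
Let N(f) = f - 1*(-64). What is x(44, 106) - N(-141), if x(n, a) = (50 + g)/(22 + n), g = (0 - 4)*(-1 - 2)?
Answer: 2572/33 ≈ 77.939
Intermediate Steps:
g = 12 (g = -4*(-3) = 12)
x(n, a) = 62/(22 + n) (x(n, a) = (50 + 12)/(22 + n) = 62/(22 + n))
N(f) = 64 + f (N(f) = f + 64 = 64 + f)
x(44, 106) - N(-141) = 62/(22 + 44) - (64 - 141) = 62/66 - 1*(-77) = 62*(1/66) + 77 = 31/33 + 77 = 2572/33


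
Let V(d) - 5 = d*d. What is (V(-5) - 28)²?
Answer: 4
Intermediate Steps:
V(d) = 5 + d² (V(d) = 5 + d*d = 5 + d²)
(V(-5) - 28)² = ((5 + (-5)²) - 28)² = ((5 + 25) - 28)² = (30 - 28)² = 2² = 4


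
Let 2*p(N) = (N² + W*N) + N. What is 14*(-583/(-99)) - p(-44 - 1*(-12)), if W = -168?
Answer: -27914/9 ≈ -3101.6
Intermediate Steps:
p(N) = N²/2 - 167*N/2 (p(N) = ((N² - 168*N) + N)/2 = (N² - 167*N)/2 = N²/2 - 167*N/2)
14*(-583/(-99)) - p(-44 - 1*(-12)) = 14*(-583/(-99)) - (-44 - 1*(-12))*(-167 + (-44 - 1*(-12)))/2 = 14*(-583*(-1/99)) - (-44 + 12)*(-167 + (-44 + 12))/2 = 14*(53/9) - (-32)*(-167 - 32)/2 = 742/9 - (-32)*(-199)/2 = 742/9 - 1*3184 = 742/9 - 3184 = -27914/9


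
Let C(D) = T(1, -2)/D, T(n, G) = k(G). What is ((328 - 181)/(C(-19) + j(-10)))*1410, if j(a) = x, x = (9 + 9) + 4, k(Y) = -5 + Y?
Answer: 787626/85 ≈ 9266.2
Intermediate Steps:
T(n, G) = -5 + G
x = 22 (x = 18 + 4 = 22)
j(a) = 22
C(D) = -7/D (C(D) = (-5 - 2)/D = -7/D)
((328 - 181)/(C(-19) + j(-10)))*1410 = ((328 - 181)/(-7/(-19) + 22))*1410 = (147/(-7*(-1/19) + 22))*1410 = (147/(7/19 + 22))*1410 = (147/(425/19))*1410 = (147*(19/425))*1410 = (2793/425)*1410 = 787626/85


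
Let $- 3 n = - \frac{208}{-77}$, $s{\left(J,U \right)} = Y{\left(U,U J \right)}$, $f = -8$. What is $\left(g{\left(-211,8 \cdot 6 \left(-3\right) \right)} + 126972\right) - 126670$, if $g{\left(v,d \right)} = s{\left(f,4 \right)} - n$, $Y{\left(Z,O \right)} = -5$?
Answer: $\frac{68815}{231} \approx 297.9$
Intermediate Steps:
$s{\left(J,U \right)} = -5$
$n = - \frac{208}{231}$ ($n = - \frac{\left(-208\right) \frac{1}{-77}}{3} = - \frac{\left(-208\right) \left(- \frac{1}{77}\right)}{3} = \left(- \frac{1}{3}\right) \frac{208}{77} = - \frac{208}{231} \approx -0.90043$)
$g{\left(v,d \right)} = - \frac{947}{231}$ ($g{\left(v,d \right)} = -5 - - \frac{208}{231} = -5 + \frac{208}{231} = - \frac{947}{231}$)
$\left(g{\left(-211,8 \cdot 6 \left(-3\right) \right)} + 126972\right) - 126670 = \left(- \frac{947}{231} + 126972\right) - 126670 = \frac{29329585}{231} - 126670 = \frac{68815}{231}$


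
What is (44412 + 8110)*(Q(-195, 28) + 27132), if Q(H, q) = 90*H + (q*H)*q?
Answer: -7526297556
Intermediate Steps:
Q(H, q) = 90*H + H*q**2 (Q(H, q) = 90*H + (H*q)*q = 90*H + H*q**2)
(44412 + 8110)*(Q(-195, 28) + 27132) = (44412 + 8110)*(-195*(90 + 28**2) + 27132) = 52522*(-195*(90 + 784) + 27132) = 52522*(-195*874 + 27132) = 52522*(-170430 + 27132) = 52522*(-143298) = -7526297556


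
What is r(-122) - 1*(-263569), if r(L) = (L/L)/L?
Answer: 32155417/122 ≈ 2.6357e+5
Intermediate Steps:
r(L) = 1/L
r(-122) - 1*(-263569) = 1/(-122) - 1*(-263569) = -1/122 + 263569 = 32155417/122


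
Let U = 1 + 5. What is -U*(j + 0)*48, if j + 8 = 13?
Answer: -1440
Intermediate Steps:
j = 5 (j = -8 + 13 = 5)
U = 6
-U*(j + 0)*48 = -6*(5 + 0)*48 = -6*5*48 = -30*48 = -1*1440 = -1440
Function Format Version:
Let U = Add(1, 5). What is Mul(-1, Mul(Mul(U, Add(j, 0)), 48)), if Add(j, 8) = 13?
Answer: -1440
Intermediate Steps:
j = 5 (j = Add(-8, 13) = 5)
U = 6
Mul(-1, Mul(Mul(U, Add(j, 0)), 48)) = Mul(-1, Mul(Mul(6, Add(5, 0)), 48)) = Mul(-1, Mul(Mul(6, 5), 48)) = Mul(-1, Mul(30, 48)) = Mul(-1, 1440) = -1440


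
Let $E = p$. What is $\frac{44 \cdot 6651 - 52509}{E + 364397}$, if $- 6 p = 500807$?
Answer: $\frac{288162}{337115} \approx 0.85479$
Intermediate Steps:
$p = - \frac{500807}{6}$ ($p = \left(- \frac{1}{6}\right) 500807 = - \frac{500807}{6} \approx -83468.0$)
$E = - \frac{500807}{6} \approx -83468.0$
$\frac{44 \cdot 6651 - 52509}{E + 364397} = \frac{44 \cdot 6651 - 52509}{- \frac{500807}{6} + 364397} = \frac{292644 - 52509}{\frac{1685575}{6}} = 240135 \cdot \frac{6}{1685575} = \frac{288162}{337115}$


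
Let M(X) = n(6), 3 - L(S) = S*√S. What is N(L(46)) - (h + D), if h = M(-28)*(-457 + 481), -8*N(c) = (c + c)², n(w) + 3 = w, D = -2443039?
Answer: 4788589/2 + 138*√46 ≈ 2.3952e+6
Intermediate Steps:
L(S) = 3 - S^(3/2) (L(S) = 3 - S*√S = 3 - S^(3/2))
n(w) = -3 + w
M(X) = 3 (M(X) = -3 + 6 = 3)
N(c) = -c²/2 (N(c) = -(c + c)²/8 = -4*c²/8 = -c²/2)
h = 72 (h = 3*(-457 + 481) = 3*24 = 72)
N(L(46)) - (h + D) = -(3 - 46^(3/2))²/2 - (72 - 2443039) = -(3 - 46*√46)²/2 - 1*(-2442967) = -(3 - 46*√46)²/2 + 2442967 = 2442967 - (3 - 46*√46)²/2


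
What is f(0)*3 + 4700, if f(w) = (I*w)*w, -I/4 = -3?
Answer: 4700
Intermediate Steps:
I = 12 (I = -4*(-3) = 12)
f(w) = 12*w² (f(w) = (12*w)*w = 12*w²)
f(0)*3 + 4700 = (12*0²)*3 + 4700 = (12*0)*3 + 4700 = 0*3 + 4700 = 0 + 4700 = 4700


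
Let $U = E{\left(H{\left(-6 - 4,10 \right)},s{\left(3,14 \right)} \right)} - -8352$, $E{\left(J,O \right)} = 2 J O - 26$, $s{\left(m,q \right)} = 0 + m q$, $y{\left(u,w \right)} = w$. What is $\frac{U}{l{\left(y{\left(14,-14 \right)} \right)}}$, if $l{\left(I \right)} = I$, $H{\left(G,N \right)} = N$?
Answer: $- \frac{4583}{7} \approx -654.71$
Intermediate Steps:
$s{\left(m,q \right)} = m q$
$E{\left(J,O \right)} = -26 + 2 J O$ ($E{\left(J,O \right)} = 2 J O - 26 = -26 + 2 J O$)
$U = 9166$ ($U = \left(-26 + 2 \cdot 10 \cdot 3 \cdot 14\right) - -8352 = \left(-26 + 2 \cdot 10 \cdot 42\right) + 8352 = \left(-26 + 840\right) + 8352 = 814 + 8352 = 9166$)
$\frac{U}{l{\left(y{\left(14,-14 \right)} \right)}} = \frac{9166}{-14} = 9166 \left(- \frac{1}{14}\right) = - \frac{4583}{7}$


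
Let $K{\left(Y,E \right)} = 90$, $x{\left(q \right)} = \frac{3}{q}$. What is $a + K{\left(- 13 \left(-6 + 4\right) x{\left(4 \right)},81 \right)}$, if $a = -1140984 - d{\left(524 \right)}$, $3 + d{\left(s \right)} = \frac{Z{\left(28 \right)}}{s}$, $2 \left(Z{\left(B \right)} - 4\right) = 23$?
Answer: $- \frac{1195653799}{1048} \approx -1.1409 \cdot 10^{6}$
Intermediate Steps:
$Z{\left(B \right)} = \frac{31}{2}$ ($Z{\left(B \right)} = 4 + \frac{1}{2} \cdot 23 = 4 + \frac{23}{2} = \frac{31}{2}$)
$d{\left(s \right)} = -3 + \frac{31}{2 s}$
$a = - \frac{1195748119}{1048}$ ($a = -1140984 - \left(-3 + \frac{31}{2 \cdot 524}\right) = -1140984 - \left(-3 + \frac{31}{2} \cdot \frac{1}{524}\right) = -1140984 - \left(-3 + \frac{31}{1048}\right) = -1140984 - - \frac{3113}{1048} = -1140984 + \frac{3113}{1048} = - \frac{1195748119}{1048} \approx -1.141 \cdot 10^{6}$)
$a + K{\left(- 13 \left(-6 + 4\right) x{\left(4 \right)},81 \right)} = - \frac{1195748119}{1048} + 90 = - \frac{1195653799}{1048}$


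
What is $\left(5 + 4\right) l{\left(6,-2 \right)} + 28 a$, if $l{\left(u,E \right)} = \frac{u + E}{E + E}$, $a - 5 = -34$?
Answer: $-821$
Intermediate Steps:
$a = -29$ ($a = 5 - 34 = -29$)
$l{\left(u,E \right)} = \frac{E + u}{2 E}$
$\left(5 + 4\right) l{\left(6,-2 \right)} + 28 a = \left(5 + 4\right) \frac{-2 + 6}{2 \left(-2\right)} + 28 \left(-29\right) = 9 \cdot \frac{1}{2} \left(- \frac{1}{2}\right) 4 - 812 = 9 \left(-1\right) - 812 = -9 - 812 = -821$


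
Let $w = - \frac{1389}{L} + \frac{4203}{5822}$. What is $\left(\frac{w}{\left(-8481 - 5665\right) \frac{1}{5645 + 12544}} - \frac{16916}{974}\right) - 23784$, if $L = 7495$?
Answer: $- \frac{7155186422960923301}{300612097070780} \approx -23802.0$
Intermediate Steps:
$w = \frac{23414727}{43635890}$ ($w = - \frac{1389}{7495} + \frac{4203}{5822} = \frac{23414727}{43635890} \approx 0.53659$)
$\left(\frac{w}{\left(-8481 - 5665\right) \frac{1}{5645 + 12544}} - \frac{16916}{974}\right) - 23784 = \left(\frac{23414727}{43635890 \frac{-8481 - 5665}{5645 + 12544}} - \frac{16916}{974}\right) - 23784 = \left(\frac{23414727}{43635890 \left(- \frac{14146}{18189}\right)} - \frac{8458}{487}\right) - 23784 = \left(\frac{23414727}{43635890} \left(- \frac{18189}{14146}\right) - \frac{8458}{487}\right) - 23784 = \left(- \frac{425890469403}{617273299940} - \frac{8458}{487}\right) - 23784 = - \frac{5428306229491781}{300612097070780} - 23784 = - \frac{7155186422960923301}{300612097070780}$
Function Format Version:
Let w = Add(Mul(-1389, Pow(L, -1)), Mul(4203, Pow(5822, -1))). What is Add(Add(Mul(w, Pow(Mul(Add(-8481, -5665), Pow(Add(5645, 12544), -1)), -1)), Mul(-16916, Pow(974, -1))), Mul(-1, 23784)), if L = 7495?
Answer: Rational(-7155186422960923301, 300612097070780) ≈ -23802.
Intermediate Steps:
w = Rational(23414727, 43635890) (w = Add(Mul(-1389, Pow(7495, -1)), Mul(4203, Pow(5822, -1))) = Add(Mul(-1389, Rational(1, 7495)), Mul(4203, Rational(1, 5822))) = Add(Rational(-1389, 7495), Rational(4203, 5822)) = Rational(23414727, 43635890) ≈ 0.53659)
Add(Add(Mul(w, Pow(Mul(Add(-8481, -5665), Pow(Add(5645, 12544), -1)), -1)), Mul(-16916, Pow(974, -1))), Mul(-1, 23784)) = Add(Add(Mul(Rational(23414727, 43635890), Pow(Mul(Add(-8481, -5665), Pow(Add(5645, 12544), -1)), -1)), Mul(-16916, Pow(974, -1))), Mul(-1, 23784)) = Add(Add(Mul(Rational(23414727, 43635890), Pow(Mul(-14146, Pow(18189, -1)), -1)), Mul(-16916, Rational(1, 974))), -23784) = Add(Add(Mul(Rational(23414727, 43635890), Pow(Mul(-14146, Rational(1, 18189)), -1)), Rational(-8458, 487)), -23784) = Add(Add(Mul(Rational(23414727, 43635890), Pow(Rational(-14146, 18189), -1)), Rational(-8458, 487)), -23784) = Add(Add(Mul(Rational(23414727, 43635890), Rational(-18189, 14146)), Rational(-8458, 487)), -23784) = Add(Add(Rational(-425890469403, 617273299940), Rational(-8458, 487)), -23784) = Add(Rational(-5428306229491781, 300612097070780), -23784) = Rational(-7155186422960923301, 300612097070780)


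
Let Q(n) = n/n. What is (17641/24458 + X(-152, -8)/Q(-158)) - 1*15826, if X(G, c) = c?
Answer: -387250331/24458 ≈ -15833.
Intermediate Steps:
Q(n) = 1
(17641/24458 + X(-152, -8)/Q(-158)) - 1*15826 = (17641/24458 - 8/1) - 1*15826 = (17641*(1/24458) - 8*1) - 15826 = (17641/24458 - 8) - 15826 = -178023/24458 - 15826 = -387250331/24458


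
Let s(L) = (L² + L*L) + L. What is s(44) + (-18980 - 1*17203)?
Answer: -32267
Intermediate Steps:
s(L) = L + 2*L² (s(L) = (L² + L²) + L = 2*L² + L = L + 2*L²)
s(44) + (-18980 - 1*17203) = 44*(1 + 2*44) + (-18980 - 1*17203) = 44*(1 + 88) + (-18980 - 17203) = 44*89 - 36183 = 3916 - 36183 = -32267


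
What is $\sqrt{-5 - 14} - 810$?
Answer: $-810 + i \sqrt{19} \approx -810.0 + 4.3589 i$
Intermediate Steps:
$\sqrt{-5 - 14} - 810 = \sqrt{-19} - 810 = i \sqrt{19} - 810 = -810 + i \sqrt{19}$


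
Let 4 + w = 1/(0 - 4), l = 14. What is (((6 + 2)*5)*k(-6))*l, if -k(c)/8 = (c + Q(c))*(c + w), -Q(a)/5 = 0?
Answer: -275520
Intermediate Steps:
Q(a) = 0 (Q(a) = -5*0 = 0)
w = -17/4 (w = -4 + 1/(0 - 4) = -4 + 1/(-4) = -4 - ¼ = -17/4 ≈ -4.2500)
k(c) = -8*c*(-17/4 + c) (k(c) = -8*(c + 0)*(c - 17/4) = -8*c*(-17/4 + c))
(((6 + 2)*5)*k(-6))*l = (((6 + 2)*5)*(2*(-6)*(17 - 4*(-6))))*14 = ((8*5)*(2*(-6)*(17 + 24)))*14 = (40*(2*(-6)*41))*14 = (40*(-492))*14 = -19680*14 = -275520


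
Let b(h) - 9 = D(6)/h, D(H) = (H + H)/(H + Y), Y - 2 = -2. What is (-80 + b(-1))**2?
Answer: 5329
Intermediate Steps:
Y = 0 (Y = 2 - 2 = 0)
D(H) = 2 (D(H) = (H + H)/(H + 0) = (2*H)/H = 2)
b(h) = 9 + 2/h
(-80 + b(-1))**2 = (-80 + (9 + 2/(-1)))**2 = (-80 + (9 + 2*(-1)))**2 = (-80 + (9 - 2))**2 = (-80 + 7)**2 = (-73)**2 = 5329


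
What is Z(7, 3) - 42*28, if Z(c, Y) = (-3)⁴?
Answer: -1095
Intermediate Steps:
Z(c, Y) = 81
Z(7, 3) - 42*28 = 81 - 42*28 = 81 - 1176 = -1095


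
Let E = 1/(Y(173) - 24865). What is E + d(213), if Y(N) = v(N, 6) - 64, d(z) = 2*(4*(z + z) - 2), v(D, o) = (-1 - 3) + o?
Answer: 84851507/24927 ≈ 3404.0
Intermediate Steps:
v(D, o) = -4 + o
d(z) = -4 + 16*z (d(z) = 2*(4*(2*z) - 2) = 2*(8*z - 2) = 2*(-2 + 8*z) = -4 + 16*z)
Y(N) = -62 (Y(N) = (-4 + 6) - 64 = 2 - 64 = -62)
E = -1/24927 (E = 1/(-62 - 24865) = 1/(-24927) = -1/24927 ≈ -4.0117e-5)
E + d(213) = -1/24927 + (-4 + 16*213) = -1/24927 + (-4 + 3408) = -1/24927 + 3404 = 84851507/24927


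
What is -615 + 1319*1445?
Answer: 1905340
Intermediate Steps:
-615 + 1319*1445 = -615 + 1905955 = 1905340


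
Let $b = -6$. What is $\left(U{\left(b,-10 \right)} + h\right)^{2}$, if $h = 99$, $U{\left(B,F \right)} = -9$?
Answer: $8100$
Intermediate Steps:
$\left(U{\left(b,-10 \right)} + h\right)^{2} = \left(-9 + 99\right)^{2} = 90^{2} = 8100$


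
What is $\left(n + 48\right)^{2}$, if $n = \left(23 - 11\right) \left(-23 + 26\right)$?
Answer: $7056$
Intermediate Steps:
$n = 36$ ($n = 12 \cdot 3 = 36$)
$\left(n + 48\right)^{2} = \left(36 + 48\right)^{2} = 84^{2} = 7056$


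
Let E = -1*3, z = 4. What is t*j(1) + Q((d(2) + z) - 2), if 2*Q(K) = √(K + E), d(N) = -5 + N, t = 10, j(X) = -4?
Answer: -40 + I ≈ -40.0 + 1.0*I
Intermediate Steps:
E = -3
Q(K) = √(-3 + K)/2 (Q(K) = √(K - 3)/2 = √(-3 + K)/2)
t*j(1) + Q((d(2) + z) - 2) = 10*(-4) + √(-3 + (((-5 + 2) + 4) - 2))/2 = -40 + √(-3 + ((-3 + 4) - 2))/2 = -40 + √(-3 + (1 - 2))/2 = -40 + √(-3 - 1)/2 = -40 + √(-4)/2 = -40 + (2*I)/2 = -40 + I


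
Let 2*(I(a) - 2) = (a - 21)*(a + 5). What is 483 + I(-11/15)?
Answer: 98693/225 ≈ 438.64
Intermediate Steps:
I(a) = 2 + (-21 + a)*(5 + a)/2 (I(a) = 2 + ((a - 21)*(a + 5))/2 = 2 + ((-21 + a)*(5 + a))/2 = 2 + (-21 + a)*(5 + a)/2)
483 + I(-11/15) = 483 + (-101/2 + (-11/15)²/2 - (-88)/15) = 483 + (-101/2 + (-11*1/15)²/2 - (-88)/15) = 483 + (-101/2 + (-11/15)²/2 - 8*(-11/15)) = 483 + (-101/2 + (½)*(121/225) + 88/15) = 483 + (-101/2 + 121/450 + 88/15) = 483 - 9982/225 = 98693/225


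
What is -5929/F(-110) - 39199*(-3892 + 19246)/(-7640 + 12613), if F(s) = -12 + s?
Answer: -73397611495/606706 ≈ -1.2098e+5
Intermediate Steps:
-5929/F(-110) - 39199*(-3892 + 19246)/(-7640 + 12613) = -5929/(-12 - 110) - 39199*(-3892 + 19246)/(-7640 + 12613) = -5929/(-122) - 39199/(4973/15354) = -5929*(-1/122) - 39199/(4973*(1/15354)) = 5929/122 - 39199/4973/15354 = 5929/122 - 39199*15354/4973 = 5929/122 - 601861446/4973 = -73397611495/606706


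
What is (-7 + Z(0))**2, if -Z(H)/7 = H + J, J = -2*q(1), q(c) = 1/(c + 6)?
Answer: 25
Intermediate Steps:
q(c) = 1/(6 + c)
J = -2/7 (J = -2/(6 + 1) = -2/7 ≈ -0.28571)
Z(H) = 2 - 7*H (Z(H) = -7*(H - 2/7) = -7*(-2/7 + H) = 2 - 7*H)
(-7 + Z(0))**2 = (-7 + (2 - 7*0))**2 = (-7 + (2 + 0))**2 = (-7 + 2)**2 = (-5)**2 = 25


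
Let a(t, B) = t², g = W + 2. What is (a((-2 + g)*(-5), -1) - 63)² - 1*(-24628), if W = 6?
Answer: 725197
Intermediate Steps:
g = 8 (g = 6 + 2 = 8)
(a((-2 + g)*(-5), -1) - 63)² - 1*(-24628) = (((-2 + 8)*(-5))² - 63)² - 1*(-24628) = ((6*(-5))² - 63)² + 24628 = ((-30)² - 63)² + 24628 = (900 - 63)² + 24628 = 837² + 24628 = 700569 + 24628 = 725197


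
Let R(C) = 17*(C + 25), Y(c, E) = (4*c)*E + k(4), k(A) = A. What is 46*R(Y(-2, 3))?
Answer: 3910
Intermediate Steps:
Y(c, E) = 4 + 4*E*c (Y(c, E) = (4*c)*E + 4 = 4*E*c + 4 = 4 + 4*E*c)
R(C) = 425 + 17*C (R(C) = 17*(25 + C) = 425 + 17*C)
46*R(Y(-2, 3)) = 46*(425 + 17*(4 + 4*3*(-2))) = 46*(425 + 17*(4 - 24)) = 46*(425 + 17*(-20)) = 46*(425 - 340) = 46*85 = 3910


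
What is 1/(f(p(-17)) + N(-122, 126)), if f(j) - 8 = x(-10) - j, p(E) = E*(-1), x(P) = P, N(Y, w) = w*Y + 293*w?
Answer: 1/21527 ≈ 4.6453e-5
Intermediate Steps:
N(Y, w) = 293*w + Y*w (N(Y, w) = Y*w + 293*w = 293*w + Y*w)
p(E) = -E
f(j) = -2 - j (f(j) = 8 + (-10 - j) = -2 - j)
1/(f(p(-17)) + N(-122, 126)) = 1/((-2 - (-1)*(-17)) + 126*(293 - 122)) = 1/((-2 - 1*17) + 126*171) = 1/((-2 - 17) + 21546) = 1/(-19 + 21546) = 1/21527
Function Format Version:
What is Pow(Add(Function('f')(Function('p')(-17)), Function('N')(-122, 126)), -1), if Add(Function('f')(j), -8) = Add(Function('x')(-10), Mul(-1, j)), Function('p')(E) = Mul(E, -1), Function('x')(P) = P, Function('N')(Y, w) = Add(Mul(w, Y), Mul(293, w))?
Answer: Rational(1, 21527) ≈ 4.6453e-5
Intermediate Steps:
Function('N')(Y, w) = Add(Mul(293, w), Mul(Y, w)) (Function('N')(Y, w) = Add(Mul(Y, w), Mul(293, w)) = Add(Mul(293, w), Mul(Y, w)))
Function('p')(E) = Mul(-1, E)
Function('f')(j) = Add(-2, Mul(-1, j)) (Function('f')(j) = Add(8, Add(-10, Mul(-1, j))) = Add(-2, Mul(-1, j)))
Pow(Add(Function('f')(Function('p')(-17)), Function('N')(-122, 126)), -1) = Pow(Add(Add(-2, Mul(-1, Mul(-1, -17))), Mul(126, Add(293, -122))), -1) = Pow(Add(Add(-2, Mul(-1, 17)), Mul(126, 171)), -1) = Pow(Add(Add(-2, -17), 21546), -1) = Pow(Add(-19, 21546), -1) = Pow(21527, -1) = Rational(1, 21527)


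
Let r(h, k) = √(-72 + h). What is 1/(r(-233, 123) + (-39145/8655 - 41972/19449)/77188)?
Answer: -64942532569842503724/228847195554291749192182681 - 750318673930068068284176*I*√305/228847195554291749192182681 ≈ -2.8378e-7 - 0.05726*I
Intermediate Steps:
1/(r(-233, 123) + (-39145/8655 - 41972/19449)/77188) = 1/(√(-72 - 233) + (-39145/8655 - 41972/19449)/77188) = 1/(√(-305) + (-39145*1/8655 - 41972*1/19449)*(1/77188)) = 1/(I*√305 + (-7829/1731 - 41972/19449)*(1/77188)) = 1/(I*√305 - 74973251/11222073*1/77188) = 1/(I*√305 - 74973251/866209370724) = 1/(-74973251/866209370724 + I*√305)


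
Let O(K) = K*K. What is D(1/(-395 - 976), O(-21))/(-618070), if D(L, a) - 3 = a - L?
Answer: -121745/169474794 ≈ -0.00071837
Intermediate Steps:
O(K) = K**2
D(L, a) = 3 + a - L (D(L, a) = 3 + (a - L) = 3 + a - L)
D(1/(-395 - 976), O(-21))/(-618070) = (3 + (-21)**2 - 1/(-395 - 976))/(-618070) = (3 + 441 - 1/(-1371))*(-1/618070) = (3 + 441 - 1*(-1/1371))*(-1/618070) = (3 + 441 + 1/1371)*(-1/618070) = (608725/1371)*(-1/618070) = -121745/169474794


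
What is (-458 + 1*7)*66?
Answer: -29766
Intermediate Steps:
(-458 + 1*7)*66 = (-458 + 7)*66 = -451*66 = -29766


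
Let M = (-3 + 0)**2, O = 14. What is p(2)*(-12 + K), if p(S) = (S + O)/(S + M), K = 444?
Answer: 6912/11 ≈ 628.36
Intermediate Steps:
M = 9 (M = (-3)**2 = 9)
p(S) = (14 + S)/(9 + S) (p(S) = (S + 14)/(S + 9) = (14 + S)/(9 + S))
p(2)*(-12 + K) = ((14 + 2)/(9 + 2))*(-12 + 444) = (16/11)*432 = 6912/11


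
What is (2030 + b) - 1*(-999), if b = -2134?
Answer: 895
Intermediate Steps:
(2030 + b) - 1*(-999) = (2030 - 2134) - 1*(-999) = -104 + 999 = 895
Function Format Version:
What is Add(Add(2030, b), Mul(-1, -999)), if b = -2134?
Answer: 895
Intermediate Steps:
Add(Add(2030, b), Mul(-1, -999)) = Add(Add(2030, -2134), Mul(-1, -999)) = Add(-104, 999) = 895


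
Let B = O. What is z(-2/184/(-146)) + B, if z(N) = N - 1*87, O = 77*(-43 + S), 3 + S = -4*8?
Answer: -81841175/13432 ≈ -6093.0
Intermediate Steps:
S = -35 (S = -3 - 4*8 = -3 - 32 = -35)
O = -6006 (O = 77*(-43 - 35) = 77*(-78) = -6006)
z(N) = -87 + N (z(N) = N - 87 = -87 + N)
B = -6006
z(-2/184/(-146)) + B = (-87 - 2/184/(-146)) - 6006 = (-87 - 2*1/184*(-1/146)) - 6006 = (-87 - 1/92*(-1/146)) - 6006 = (-87 + 1/13432) - 6006 = -1168583/13432 - 6006 = -81841175/13432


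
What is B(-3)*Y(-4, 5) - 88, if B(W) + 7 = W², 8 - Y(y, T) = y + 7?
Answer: -78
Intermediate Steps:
Y(y, T) = 1 - y (Y(y, T) = 8 - (y + 7) = 8 - (7 + y) = 8 + (-7 - y) = 1 - y)
B(W) = -7 + W²
B(-3)*Y(-4, 5) - 88 = (-7 + (-3)²)*(1 - 1*(-4)) - 88 = (-7 + 9)*(1 + 4) - 88 = 2*5 - 88 = 10 - 88 = -78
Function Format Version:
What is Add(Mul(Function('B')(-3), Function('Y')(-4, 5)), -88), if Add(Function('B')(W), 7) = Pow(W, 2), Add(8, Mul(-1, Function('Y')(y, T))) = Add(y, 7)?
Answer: -78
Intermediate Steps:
Function('Y')(y, T) = Add(1, Mul(-1, y)) (Function('Y')(y, T) = Add(8, Mul(-1, Add(y, 7))) = Add(8, Mul(-1, Add(7, y))) = Add(8, Add(-7, Mul(-1, y))) = Add(1, Mul(-1, y)))
Function('B')(W) = Add(-7, Pow(W, 2))
Add(Mul(Function('B')(-3), Function('Y')(-4, 5)), -88) = Add(Mul(Add(-7, Pow(-3, 2)), Add(1, Mul(-1, -4))), -88) = Add(Mul(Add(-7, 9), Add(1, 4)), -88) = Add(Mul(2, 5), -88) = Add(10, -88) = -78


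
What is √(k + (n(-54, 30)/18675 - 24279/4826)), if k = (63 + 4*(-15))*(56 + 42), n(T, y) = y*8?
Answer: √10432396766065170/6008370 ≈ 16.999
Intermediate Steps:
n(T, y) = 8*y
k = 294 (k = (63 - 60)*98 = 3*98 = 294)
√(k + (n(-54, 30)/18675 - 24279/4826)) = √(294 + ((8*30)/18675 - 24279/4826)) = √(294 + (240*(1/18675) - 24279*1/4826)) = √(294 + (16/1245 - 24279/4826)) = √(294 - 30150139/6008370) = √(1736310641/6008370) = √10432396766065170/6008370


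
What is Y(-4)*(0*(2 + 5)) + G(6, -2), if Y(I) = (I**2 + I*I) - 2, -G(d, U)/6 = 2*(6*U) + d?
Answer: 108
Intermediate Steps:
G(d, U) = -72*U - 6*d (G(d, U) = -6*(2*(6*U) + d) = -6*(12*U + d) = -6*(d + 12*U) = -72*U - 6*d)
Y(I) = -2 + 2*I**2 (Y(I) = (I**2 + I**2) - 2 = 2*I**2 - 2 = -2 + 2*I**2)
Y(-4)*(0*(2 + 5)) + G(6, -2) = (-2 + 2*(-4)**2)*(0*(2 + 5)) + (-72*(-2) - 6*6) = (-2 + 2*16)*(0*7) + (144 - 36) = (-2 + 32)*0 + 108 = 30*0 + 108 = 0 + 108 = 108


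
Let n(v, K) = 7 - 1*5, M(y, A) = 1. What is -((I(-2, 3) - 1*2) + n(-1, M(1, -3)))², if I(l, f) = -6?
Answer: -36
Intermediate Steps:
n(v, K) = 2 (n(v, K) = 7 - 5 = 2)
-((I(-2, 3) - 1*2) + n(-1, M(1, -3)))² = -((-6 - 1*2) + 2)² = -((-6 - 2) + 2)² = -(-8 + 2)² = -1*(-6)² = -1*36 = -36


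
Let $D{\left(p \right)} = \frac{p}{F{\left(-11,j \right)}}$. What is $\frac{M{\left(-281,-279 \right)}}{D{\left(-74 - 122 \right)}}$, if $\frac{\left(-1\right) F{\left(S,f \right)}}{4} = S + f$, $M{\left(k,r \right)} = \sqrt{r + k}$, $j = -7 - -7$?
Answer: $- \frac{44 i \sqrt{35}}{49} \approx - 5.3124 i$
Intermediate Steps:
$j = 0$ ($j = -7 + 7 = 0$)
$M{\left(k,r \right)} = \sqrt{k + r}$
$F{\left(S,f \right)} = - 4 S - 4 f$ ($F{\left(S,f \right)} = - 4 \left(S + f\right) = - 4 S - 4 f$)
$D{\left(p \right)} = \frac{p}{44}$ ($D{\left(p \right)} = \frac{p}{\left(-4\right) \left(-11\right) - 0} = \frac{p}{44 + 0} = \frac{p}{44}$)
$\frac{M{\left(-281,-279 \right)}}{D{\left(-74 - 122 \right)}} = \frac{\sqrt{-281 - 279}}{\frac{1}{44} \left(-74 - 122\right)} = \frac{\sqrt{-560}}{\frac{1}{44} \left(-74 - 122\right)} = \frac{4 i \sqrt{35}}{\frac{1}{44} \left(-196\right)} = \frac{4 i \sqrt{35}}{- \frac{49}{11}} = 4 i \sqrt{35} \left(- \frac{11}{49}\right) = - \frac{44 i \sqrt{35}}{49}$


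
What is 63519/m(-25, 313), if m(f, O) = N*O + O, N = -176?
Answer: -63519/54775 ≈ -1.1596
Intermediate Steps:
m(f, O) = -175*O (m(f, O) = -176*O + O = -175*O)
63519/m(-25, 313) = 63519/((-175*313)) = 63519/(-54775) = 63519*(-1/54775) = -63519/54775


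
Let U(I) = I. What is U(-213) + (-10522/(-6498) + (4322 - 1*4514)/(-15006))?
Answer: -1717522808/8125749 ≈ -211.37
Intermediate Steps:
U(-213) + (-10522/(-6498) + (4322 - 1*4514)/(-15006)) = -213 + (-10522/(-6498) + (4322 - 1*4514)/(-15006)) = -213 + (-10522*(-1/6498) + (4322 - 4514)*(-1/15006)) = -213 + (5261/3249 - 192*(-1/15006)) = -213 + (5261/3249 + 32/2501) = -213 + 13261729/8125749 = -1717522808/8125749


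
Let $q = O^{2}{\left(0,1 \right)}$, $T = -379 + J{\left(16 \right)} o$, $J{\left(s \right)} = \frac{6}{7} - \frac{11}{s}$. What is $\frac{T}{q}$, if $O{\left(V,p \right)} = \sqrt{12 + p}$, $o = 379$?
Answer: $- \frac{35247}{1456} \approx -24.208$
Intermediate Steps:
$J{\left(s \right)} = \frac{6}{7} - \frac{11}{s}$ ($J{\left(s \right)} = 6 \cdot \frac{1}{7} - \frac{11}{s} = \frac{6}{7} - \frac{11}{s}$)
$T = - \frac{35247}{112}$ ($T = -379 + \left(\frac{6}{7} - \frac{11}{16}\right) 379 = -379 + \frac{19}{112} \cdot 379 = -379 + \frac{7201}{112} = - \frac{35247}{112} \approx -314.71$)
$q = 13$ ($q = \left(\sqrt{12 + 1}\right)^{2} = \left(\sqrt{13}\right)^{2} = 13$)
$\frac{T}{q} = - \frac{35247}{112 \cdot 13} = \left(- \frac{35247}{112}\right) \frac{1}{13} = - \frac{35247}{1456}$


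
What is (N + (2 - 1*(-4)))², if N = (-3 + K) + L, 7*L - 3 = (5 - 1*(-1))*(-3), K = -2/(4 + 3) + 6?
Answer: 2116/49 ≈ 43.184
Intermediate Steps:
K = 40/7 (K = -2/7 + 6 = 40/7 ≈ 5.7143)
L = -15/7 (L = 3/7 + ((5 - 1*(-1))*(-3))/7 = 3/7 + ((5 + 1)*(-3))/7 = 3/7 + (6*(-3))/7 = 3/7 + (⅐)*(-18) = 3/7 - 18/7 = -15/7 ≈ -2.1429)
N = 4/7 (N = (-3 + 40/7) - 15/7 = 19/7 - 15/7 = 4/7 ≈ 0.57143)
(N + (2 - 1*(-4)))² = (4/7 + (2 - 1*(-4)))² = (4/7 + (2 + 4))² = (4/7 + 6)² = (46/7)² = 2116/49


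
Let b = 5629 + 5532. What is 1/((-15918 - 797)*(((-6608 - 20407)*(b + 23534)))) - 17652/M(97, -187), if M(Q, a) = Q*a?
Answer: 276549045213919639/284178740716913625 ≈ 0.97315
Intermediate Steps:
b = 11161
1/((-15918 - 797)*(((-6608 - 20407)*(b + 23534)))) - 17652/M(97, -187) = 1/((-15918 - 797)*(((-6608 - 20407)*(11161 + 23534)))) - 17652/(97*(-187)) = 1/((-16715)*((-27015*34695))) - 17652/(-18139) = -1/16715/(-937285425) - 17652*(-1/18139) = -1/16715*(-1/937285425) + 17652/18139 = 1/15666725878875 + 17652/18139 = 276549045213919639/284178740716913625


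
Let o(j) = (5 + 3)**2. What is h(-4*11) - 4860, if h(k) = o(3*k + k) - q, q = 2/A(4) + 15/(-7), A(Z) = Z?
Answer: -67121/14 ≈ -4794.4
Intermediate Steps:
o(j) = 64 (o(j) = 8**2 = 64)
q = -23/14 (q = 2/4 + 15/(-7) = 2*(1/4) + 15*(-1/7) = 1/2 - 15/7 = -23/14 ≈ -1.6429)
h(k) = 919/14 (h(k) = 64 - 1*(-23/14) = 64 + 23/14 = 919/14)
h(-4*11) - 4860 = 919/14 - 4860 = -67121/14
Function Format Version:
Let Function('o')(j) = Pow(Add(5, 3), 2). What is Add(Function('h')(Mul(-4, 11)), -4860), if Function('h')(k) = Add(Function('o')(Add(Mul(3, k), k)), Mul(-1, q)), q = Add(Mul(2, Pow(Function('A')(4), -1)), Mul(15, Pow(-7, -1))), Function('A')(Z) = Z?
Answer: Rational(-67121, 14) ≈ -4794.4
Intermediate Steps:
Function('o')(j) = 64 (Function('o')(j) = Pow(8, 2) = 64)
q = Rational(-23, 14) (q = Add(Mul(2, Pow(4, -1)), Mul(15, Pow(-7, -1))) = Add(Mul(2, Rational(1, 4)), Mul(15, Rational(-1, 7))) = Add(Rational(1, 2), Rational(-15, 7)) = Rational(-23, 14) ≈ -1.6429)
Function('h')(k) = Rational(919, 14) (Function('h')(k) = Add(64, Mul(-1, Rational(-23, 14))) = Add(64, Rational(23, 14)) = Rational(919, 14))
Add(Function('h')(Mul(-4, 11)), -4860) = Add(Rational(919, 14), -4860) = Rational(-67121, 14)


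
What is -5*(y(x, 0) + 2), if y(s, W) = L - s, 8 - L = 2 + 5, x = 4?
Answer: 5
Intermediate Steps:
L = 1 (L = 8 - (2 + 5) = 8 - 1*7 = 8 - 7 = 1)
y(s, W) = 1 - s
-5*(y(x, 0) + 2) = -5*((1 - 1*4) + 2) = -5*((1 - 4) + 2) = -5*(-3 + 2) = -5*(-1) = 5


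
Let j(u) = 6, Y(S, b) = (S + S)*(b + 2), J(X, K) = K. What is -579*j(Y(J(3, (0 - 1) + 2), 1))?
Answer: -3474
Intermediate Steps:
Y(S, b) = 2*S*(2 + b) (Y(S, b) = (2*S)*(2 + b) = 2*S*(2 + b))
-579*j(Y(J(3, (0 - 1) + 2), 1)) = -579*6 = -3474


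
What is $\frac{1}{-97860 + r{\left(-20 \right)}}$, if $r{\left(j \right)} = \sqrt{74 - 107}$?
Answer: $- \frac{32620}{3192193211} - \frac{i \sqrt{33}}{9576579633} \approx -1.0219 \cdot 10^{-5} - 5.9986 \cdot 10^{-10} i$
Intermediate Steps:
$r{\left(j \right)} = i \sqrt{33}$ ($r{\left(j \right)} = \sqrt{-33} = i \sqrt{33}$)
$\frac{1}{-97860 + r{\left(-20 \right)}} = \frac{1}{-97860 + i \sqrt{33}}$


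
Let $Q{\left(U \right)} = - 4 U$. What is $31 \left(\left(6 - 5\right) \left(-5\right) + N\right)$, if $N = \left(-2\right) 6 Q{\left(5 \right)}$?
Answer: $7285$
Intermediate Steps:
$N = 240$ ($N = \left(-2\right) 6 \left(\left(-4\right) 5\right) = \left(-12\right) \left(-20\right) = 240$)
$31 \left(\left(6 - 5\right) \left(-5\right) + N\right) = 31 \left(\left(6 - 5\right) \left(-5\right) + 240\right) = 31 \left(1 \left(-5\right) + 240\right) = 31 \left(-5 + 240\right) = 31 \cdot 235 = 7285$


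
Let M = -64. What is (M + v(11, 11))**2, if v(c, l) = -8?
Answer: 5184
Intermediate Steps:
(M + v(11, 11))**2 = (-64 - 8)**2 = (-72)**2 = 5184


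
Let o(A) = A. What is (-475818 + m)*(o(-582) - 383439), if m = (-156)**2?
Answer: 173378569122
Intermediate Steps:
m = 24336
(-475818 + m)*(o(-582) - 383439) = (-475818 + 24336)*(-582 - 383439) = -451482*(-384021) = 173378569122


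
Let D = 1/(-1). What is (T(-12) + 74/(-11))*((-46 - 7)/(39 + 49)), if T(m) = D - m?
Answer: -2491/968 ≈ -2.5733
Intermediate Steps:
D = -1
T(m) = -1 - m
(T(-12) + 74/(-11))*((-46 - 7)/(39 + 49)) = ((-1 - 1*(-12)) + 74/(-11))*((-46 - 7)/(39 + 49)) = ((-1 + 12) + 74*(-1/11))*(-53/88) = (11 - 74/11)*(-53*1/88) = (47/11)*(-53/88) = -2491/968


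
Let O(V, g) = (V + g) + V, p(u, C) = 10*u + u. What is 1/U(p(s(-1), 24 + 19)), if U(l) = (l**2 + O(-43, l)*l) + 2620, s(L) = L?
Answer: 1/3808 ≈ 0.00026261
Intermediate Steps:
p(u, C) = 11*u
O(V, g) = g + 2*V
U(l) = 2620 + l**2 + l*(-86 + l) (U(l) = (l**2 + (l + 2*(-43))*l) + 2620 = (l**2 + (l - 86)*l) + 2620 = (l**2 + (-86 + l)*l) + 2620 = (l**2 + l*(-86 + l)) + 2620 = 2620 + l**2 + l*(-86 + l))
1/U(p(s(-1), 24 + 19)) = 1/(2620 + (11*(-1))**2 + (11*(-1))*(-86 + 11*(-1))) = 1/(2620 + (-11)**2 - 11*(-86 - 11)) = 1/(2620 + 121 - 11*(-97)) = 1/(2620 + 121 + 1067) = 1/3808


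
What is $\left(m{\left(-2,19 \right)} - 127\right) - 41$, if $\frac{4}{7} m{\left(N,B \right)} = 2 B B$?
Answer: $\frac{2191}{2} \approx 1095.5$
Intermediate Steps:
$m{\left(N,B \right)} = \frac{7 B^{2}}{2}$ ($m{\left(N,B \right)} = \frac{7 \cdot 2 B B}{4} = \frac{7 \cdot 2 B^{2}}{4} = \frac{7 B^{2}}{2}$)
$\left(m{\left(-2,19 \right)} - 127\right) - 41 = \left(\frac{7 \cdot 19^{2}}{2} - 127\right) - 41 = \left(\frac{7}{2} \cdot 361 - 127\right) - 41 = \left(\frac{2527}{2} - 127\right) - 41 = \frac{2273}{2} - 41 = \frac{2191}{2}$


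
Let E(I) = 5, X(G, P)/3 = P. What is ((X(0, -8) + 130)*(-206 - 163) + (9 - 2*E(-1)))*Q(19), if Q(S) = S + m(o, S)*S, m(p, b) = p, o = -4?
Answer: 2229555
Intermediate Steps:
X(G, P) = 3*P
Q(S) = -3*S (Q(S) = S - 4*S = -3*S)
((X(0, -8) + 130)*(-206 - 163) + (9 - 2*E(-1)))*Q(19) = ((3*(-8) + 130)*(-206 - 163) + (9 - 2*5))*(-3*19) = ((-24 + 130)*(-369) + (9 - 10))*(-57) = (106*(-369) - 1)*(-57) = (-39114 - 1)*(-57) = -39115*(-57) = 2229555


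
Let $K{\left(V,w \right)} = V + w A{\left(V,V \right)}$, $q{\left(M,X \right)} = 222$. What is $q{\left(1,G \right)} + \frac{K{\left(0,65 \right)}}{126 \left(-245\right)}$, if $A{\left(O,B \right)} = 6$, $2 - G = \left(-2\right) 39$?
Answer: $\frac{228425}{1029} \approx 221.99$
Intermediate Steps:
$G = 80$ ($G = 2 - \left(-2\right) 39 = 2 - -78 = 2 + 78 = 80$)
$K{\left(V,w \right)} = V + 6 w$ ($K{\left(V,w \right)} = V + w 6 = V + 6 w$)
$q{\left(1,G \right)} + \frac{K{\left(0,65 \right)}}{126 \left(-245\right)} = 222 + \frac{0 + 6 \cdot 65}{126 \left(-245\right)} = 222 + \frac{0 + 390}{-30870} = 222 + 390 \left(- \frac{1}{30870}\right) = 222 - \frac{13}{1029} = \frac{228425}{1029}$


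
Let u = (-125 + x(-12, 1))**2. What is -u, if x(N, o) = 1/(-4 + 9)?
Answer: -389376/25 ≈ -15575.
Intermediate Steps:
x(N, o) = 1/5
u = 389376/25 (u = (-125 + 1/5)**2 = (-624/5)**2 = 389376/25 ≈ 15575.)
-u = -1*389376/25 = -389376/25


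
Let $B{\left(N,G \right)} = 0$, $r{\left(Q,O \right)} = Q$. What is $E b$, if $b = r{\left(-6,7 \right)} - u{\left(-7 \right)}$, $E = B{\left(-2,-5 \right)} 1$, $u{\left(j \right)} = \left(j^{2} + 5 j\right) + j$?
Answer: $0$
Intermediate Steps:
$u{\left(j \right)} = j^{2} + 6 j$
$E = 0$ ($E = 0 \cdot 1 = 0$)
$b = -13$ ($b = -6 - - 7 \left(6 - 7\right) = -6 - \left(-7\right) \left(-1\right) = -6 - 7 = -13$)
$E b = 0 \left(-13\right) = 0$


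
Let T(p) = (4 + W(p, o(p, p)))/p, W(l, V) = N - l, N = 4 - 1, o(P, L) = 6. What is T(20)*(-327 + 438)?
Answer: -1443/20 ≈ -72.150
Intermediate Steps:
N = 3
W(l, V) = 3 - l
T(p) = (7 - p)/p (T(p) = (4 + (3 - p))/p = (7 - p)/p)
T(20)*(-327 + 438) = ((7 - 1*20)/20)*(-327 + 438) = ((7 - 20)/20)*111 = ((1/20)*(-13))*111 = -13/20*111 = -1443/20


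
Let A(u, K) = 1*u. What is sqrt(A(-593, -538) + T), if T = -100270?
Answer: 3*I*sqrt(11207) ≈ 317.59*I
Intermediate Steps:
A(u, K) = u
sqrt(A(-593, -538) + T) = sqrt(-593 - 100270) = sqrt(-100863) = 3*I*sqrt(11207)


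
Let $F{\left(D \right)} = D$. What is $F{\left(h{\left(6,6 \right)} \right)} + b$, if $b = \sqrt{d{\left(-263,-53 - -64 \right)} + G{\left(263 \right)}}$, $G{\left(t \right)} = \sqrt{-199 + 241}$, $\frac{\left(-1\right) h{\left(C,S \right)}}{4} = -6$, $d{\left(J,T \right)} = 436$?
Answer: $24 + \sqrt{436 + \sqrt{42}} \approx 45.035$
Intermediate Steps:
$h{\left(C,S \right)} = 24$ ($h{\left(C,S \right)} = \left(-4\right) \left(-6\right) = 24$)
$G{\left(t \right)} = \sqrt{42}$
$b = \sqrt{436 + \sqrt{42}} \approx 21.035$
$F{\left(h{\left(6,6 \right)} \right)} + b = 24 + \sqrt{436 + \sqrt{42}}$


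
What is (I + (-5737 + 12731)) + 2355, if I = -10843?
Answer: -1494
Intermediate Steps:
(I + (-5737 + 12731)) + 2355 = (-10843 + (-5737 + 12731)) + 2355 = (-10843 + 6994) + 2355 = -3849 + 2355 = -1494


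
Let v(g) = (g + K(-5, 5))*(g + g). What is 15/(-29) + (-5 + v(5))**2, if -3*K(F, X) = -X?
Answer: 992390/261 ≈ 3802.3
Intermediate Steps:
K(F, X) = X/3 (K(F, X) = -(-1)*X/3 = X/3)
v(g) = 2*g*(5/3 + g) (v(g) = (g + (1/3)*5)*(g + g) = (g + 5/3)*(2*g) = (5/3 + g)*(2*g) = 2*g*(5/3 + g))
15/(-29) + (-5 + v(5))**2 = 15/(-29) + (-5 + (2/3)*5*(5 + 3*5))**2 = 15*(-1/29) + (-5 + (2/3)*5*(5 + 15))**2 = -15/29 + (-5 + (2/3)*5*20)**2 = -15/29 + (-5 + 200/3)**2 = -15/29 + (185/3)**2 = -15/29 + 34225/9 = 992390/261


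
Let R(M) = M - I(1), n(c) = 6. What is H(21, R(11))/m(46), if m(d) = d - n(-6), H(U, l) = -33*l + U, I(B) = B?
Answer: -309/40 ≈ -7.7250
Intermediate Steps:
R(M) = -1 + M (R(M) = M - 1*1 = M - 1 = -1 + M)
H(U, l) = U - 33*l
m(d) = -6 + d (m(d) = d - 1*6 = d - 6 = -6 + d)
H(21, R(11))/m(46) = (21 - 33*(-1 + 11))/(-6 + 46) = (21 - 33*10)/40 = (21 - 330)*(1/40) = -309*1/40 = -309/40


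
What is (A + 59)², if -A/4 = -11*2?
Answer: 21609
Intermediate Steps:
A = 88 (A = -(-44)*2 = -4*(-22) = 88)
(A + 59)² = (88 + 59)² = 147² = 21609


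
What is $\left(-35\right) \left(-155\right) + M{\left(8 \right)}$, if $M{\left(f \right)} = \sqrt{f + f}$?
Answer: $5429$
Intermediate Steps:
$M{\left(f \right)} = \sqrt{2} \sqrt{f}$ ($M{\left(f \right)} = \sqrt{2 f} = \sqrt{2} \sqrt{f}$)
$\left(-35\right) \left(-155\right) + M{\left(8 \right)} = \left(-35\right) \left(-155\right) + \sqrt{2} \sqrt{8} = 5425 + \sqrt{2} \cdot 2 \sqrt{2} = 5425 + 4 = 5429$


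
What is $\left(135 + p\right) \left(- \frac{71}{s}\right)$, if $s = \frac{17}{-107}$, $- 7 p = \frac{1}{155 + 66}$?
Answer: $\frac{1586587868}{26299} \approx 60329.0$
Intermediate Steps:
$p = - \frac{1}{1547}$ ($p = - \frac{1}{7 \left(155 + 66\right)} = - \frac{1}{7 \cdot 221} = \left(- \frac{1}{7}\right) \frac{1}{221} = - \frac{1}{1547} \approx -0.00064641$)
$s = - \frac{17}{107}$ ($s = 17 \left(- \frac{1}{107}\right) = - \frac{17}{107} \approx -0.15888$)
$\left(135 + p\right) \left(- \frac{71}{s}\right) = \left(135 - \frac{1}{1547}\right) \left(- \frac{71}{- \frac{17}{107}}\right) = \frac{208844 \left(\left(-71\right) \left(- \frac{107}{17}\right)\right)}{1547} = \frac{208844}{1547} \cdot \frac{7597}{17} = \frac{1586587868}{26299}$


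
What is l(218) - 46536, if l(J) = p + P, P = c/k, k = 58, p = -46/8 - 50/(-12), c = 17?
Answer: -16194977/348 ≈ -46537.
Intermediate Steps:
p = -19/12 (p = -46*⅛ - 50*(-1/12) = -23/4 + 25/6 = -19/12 ≈ -1.5833)
P = 17/58 ≈ 0.29310
l(J) = -449/348 (l(J) = -19/12 + 17/58 = -449/348)
l(218) - 46536 = -449/348 - 46536 = -16194977/348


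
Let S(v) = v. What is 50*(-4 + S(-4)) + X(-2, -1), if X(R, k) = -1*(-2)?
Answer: -398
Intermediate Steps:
X(R, k) = 2
50*(-4 + S(-4)) + X(-2, -1) = 50*(-4 - 4) + 2 = 50*(-8) + 2 = -400 + 2 = -398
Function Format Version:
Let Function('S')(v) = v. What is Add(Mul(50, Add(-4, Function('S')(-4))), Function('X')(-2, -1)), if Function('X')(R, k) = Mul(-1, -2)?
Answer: -398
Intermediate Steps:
Function('X')(R, k) = 2
Add(Mul(50, Add(-4, Function('S')(-4))), Function('X')(-2, -1)) = Add(Mul(50, Add(-4, -4)), 2) = Add(Mul(50, -8), 2) = Add(-400, 2) = -398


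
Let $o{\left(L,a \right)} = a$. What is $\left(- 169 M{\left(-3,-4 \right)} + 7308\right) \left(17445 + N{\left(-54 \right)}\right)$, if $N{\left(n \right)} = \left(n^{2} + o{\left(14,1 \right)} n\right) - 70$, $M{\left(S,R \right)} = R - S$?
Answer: $151312049$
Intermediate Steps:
$N{\left(n \right)} = -70 + n + n^{2}$ ($N{\left(n \right)} = \left(n^{2} + 1 n\right) - 70 = \left(n^{2} + n\right) - 70 = \left(n + n^{2}\right) - 70 = -70 + n + n^{2}$)
$\left(- 169 M{\left(-3,-4 \right)} + 7308\right) \left(17445 + N{\left(-54 \right)}\right) = \left(- 169 \left(-4 - -3\right) + 7308\right) \left(17445 - \left(124 - 2916\right)\right) = \left(- 169 \left(-4 + 3\right) + 7308\right) \left(17445 - -2792\right) = \left(\left(-169\right) \left(-1\right) + 7308\right) \left(17445 + 2792\right) = \left(169 + 7308\right) 20237 = 7477 \cdot 20237 = 151312049$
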